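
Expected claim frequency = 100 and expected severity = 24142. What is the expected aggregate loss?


E[S] = E[N] * E[X]
= 100 * 24142
= 2.4142e+06


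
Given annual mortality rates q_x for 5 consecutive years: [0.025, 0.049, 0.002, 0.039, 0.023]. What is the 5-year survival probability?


p_k = 1 - q_k for each year
Survival = product of (1 - q_k)
= 0.975 * 0.951 * 0.998 * 0.961 * 0.977
= 0.8688


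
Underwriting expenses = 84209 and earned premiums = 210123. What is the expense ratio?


Expense ratio = expenses / premiums
= 84209 / 210123
= 0.4008


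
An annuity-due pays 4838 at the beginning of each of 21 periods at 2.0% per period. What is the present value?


PV_due = PMT * (1-(1+i)^(-n))/i * (1+i)
PV_immediate = 82300.2299
PV_due = 82300.2299 * 1.02
= 83946.2345


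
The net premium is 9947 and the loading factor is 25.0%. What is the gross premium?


Gross = net * (1 + loading)
= 9947 * (1 + 0.25)
= 9947 * 1.25
= 12433.75


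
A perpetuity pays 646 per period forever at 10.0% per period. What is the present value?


PV = PMT / i
= 646 / 0.1
= 6460.0


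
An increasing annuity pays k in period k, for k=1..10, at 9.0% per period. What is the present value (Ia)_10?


(Ia)_n = sum_{k=1}^{n} k * v^k, v = 1/(1+i)
v = 0.917431
Sum computed term by term:
(Ia)_10 = 30.7904


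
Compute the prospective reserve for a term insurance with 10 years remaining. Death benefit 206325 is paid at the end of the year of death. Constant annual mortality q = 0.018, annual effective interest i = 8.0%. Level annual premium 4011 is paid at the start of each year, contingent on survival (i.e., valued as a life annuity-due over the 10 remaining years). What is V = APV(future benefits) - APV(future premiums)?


v = 1/(1+i) = 0.925926
APV(future benefits) per unit = sum_{k=0}^{9} k_p_x * q * v^(k+1) = 0.112728
APV(future benefits) = 206325 * 0.112728 = 23258.6354
Life annuity-due factor ä_{x:10} = sum_{k=0}^{9} k_p_x * v^k = 6.763689
APV(future premiums) = 4011 * 6.763689 = 27129.1564
V = 23258.6354 - 27129.1564
= -3870.521


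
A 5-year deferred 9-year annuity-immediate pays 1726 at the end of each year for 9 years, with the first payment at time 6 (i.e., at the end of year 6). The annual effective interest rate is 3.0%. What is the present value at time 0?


PV at time 5 of the 9-year annuity-immediate:
a_n = 1726 * (1-(1+0.03)^(-9))/0.03 = 13438.824
Discount back 5 years to time 0:
PV = 13438.824 * (1+0.03)^(-5)
= 13438.824 * 0.862609
= 11592.4476


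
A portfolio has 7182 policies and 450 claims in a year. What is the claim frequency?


frequency = claims / policies
= 450 / 7182
= 0.0627


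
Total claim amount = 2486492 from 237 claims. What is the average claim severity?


severity = total / number
= 2486492 / 237
= 10491.5274


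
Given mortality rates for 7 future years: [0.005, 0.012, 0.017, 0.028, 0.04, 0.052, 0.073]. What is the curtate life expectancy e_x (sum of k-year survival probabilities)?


e_x = sum_{k=1}^{n} k_p_x
k_p_x values:
  1_p_x = 0.995
  2_p_x = 0.98306
  3_p_x = 0.966348
  4_p_x = 0.93929
  5_p_x = 0.901719
  6_p_x = 0.854829
  7_p_x = 0.792427
e_x = 6.4327


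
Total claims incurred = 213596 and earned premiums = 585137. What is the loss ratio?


Loss ratio = claims / premiums
= 213596 / 585137
= 0.365


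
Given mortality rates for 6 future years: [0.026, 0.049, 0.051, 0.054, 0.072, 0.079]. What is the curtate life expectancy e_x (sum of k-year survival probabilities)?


e_x = sum_{k=1}^{n} k_p_x
k_p_x values:
  1_p_x = 0.974
  2_p_x = 0.926274
  3_p_x = 0.879034
  4_p_x = 0.831566
  5_p_x = 0.771693
  6_p_x = 0.71073
e_x = 5.0933


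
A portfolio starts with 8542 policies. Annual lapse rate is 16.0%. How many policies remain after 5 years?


remaining = initial * (1 - lapse)^years
= 8542 * (1 - 0.16)^5
= 8542 * 0.418212
= 3572.3664


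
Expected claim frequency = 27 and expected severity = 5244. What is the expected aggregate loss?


E[S] = E[N] * E[X]
= 27 * 5244
= 141588


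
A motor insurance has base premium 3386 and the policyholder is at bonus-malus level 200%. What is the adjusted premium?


adjusted = base * BM_level / 100
= 3386 * 200 / 100
= 3386 * 2.0
= 6772.0


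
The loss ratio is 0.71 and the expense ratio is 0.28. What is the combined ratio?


Combined ratio = loss ratio + expense ratio
= 0.71 + 0.28
= 0.99


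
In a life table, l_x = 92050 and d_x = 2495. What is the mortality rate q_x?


q_x = d_x / l_x
= 2495 / 92050
= 0.0271


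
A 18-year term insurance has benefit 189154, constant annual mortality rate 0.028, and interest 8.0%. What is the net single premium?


NSP = benefit * sum_{k=0}^{n-1} k_p_x * q * v^(k+1)
With constant q=0.028, v=0.925926
Sum = 0.220346
NSP = 189154 * 0.220346
= 41679.2961


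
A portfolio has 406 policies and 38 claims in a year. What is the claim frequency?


frequency = claims / policies
= 38 / 406
= 0.0936


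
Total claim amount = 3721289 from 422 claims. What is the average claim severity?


severity = total / number
= 3721289 / 422
= 8818.2204


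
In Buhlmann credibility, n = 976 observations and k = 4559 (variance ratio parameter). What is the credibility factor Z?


Z = n / (n + k)
= 976 / (976 + 4559)
= 976 / 5535
= 0.1763


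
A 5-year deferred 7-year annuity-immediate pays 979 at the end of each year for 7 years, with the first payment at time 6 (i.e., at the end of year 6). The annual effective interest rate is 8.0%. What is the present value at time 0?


PV at time 5 of the 7-year annuity-immediate:
a_n = 979 * (1-(1+0.08)^(-7))/0.08 = 5097.0363
Discount back 5 years to time 0:
PV = 5097.0363 * (1+0.08)^(-5)
= 5097.0363 * 0.680583
= 3468.9573


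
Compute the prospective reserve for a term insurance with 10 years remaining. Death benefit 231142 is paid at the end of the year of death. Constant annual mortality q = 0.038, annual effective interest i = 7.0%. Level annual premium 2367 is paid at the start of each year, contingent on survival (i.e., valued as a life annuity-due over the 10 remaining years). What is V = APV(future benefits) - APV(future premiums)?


v = 1/(1+i) = 0.934579
APV(future benefits) per unit = sum_{k=0}^{9} k_p_x * q * v^(k+1) = 0.230437
APV(future benefits) = 231142 * 0.230437 = 53263.6063
Life annuity-due factor ä_{x:10} = sum_{k=0}^{9} k_p_x * v^k = 6.488613
APV(future premiums) = 2367 * 6.488613 = 15358.5473
V = 53263.6063 - 15358.5473
= 37905.059


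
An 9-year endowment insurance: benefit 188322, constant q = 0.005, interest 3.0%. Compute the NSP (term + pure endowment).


Term component = 7193.6376
Pure endowment = 9_p_x * v^9 * benefit = 0.95589 * 0.766417 * 188322 = 137966.5366
NSP = 145160.1742


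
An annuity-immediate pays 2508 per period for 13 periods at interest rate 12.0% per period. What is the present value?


PV = PMT * (1 - (1+i)^(-n)) / i
= 2508 * (1 - (1+0.12)^(-13)) / 0.12
= 2508 * (1 - 0.229174) / 0.12
= 2508 * 6.423548
= 16110.2594


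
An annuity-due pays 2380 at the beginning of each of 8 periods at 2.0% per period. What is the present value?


PV_due = PMT * (1-(1+i)^(-n))/i * (1+i)
PV_immediate = 17434.6458
PV_due = 17434.6458 * 1.02
= 17783.3387


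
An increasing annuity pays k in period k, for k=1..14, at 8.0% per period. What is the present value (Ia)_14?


(Ia)_n = sum_{k=1}^{n} k * v^k, v = 1/(1+i)
v = 0.925926
Sum computed term by term:
(Ia)_14 = 51.7165


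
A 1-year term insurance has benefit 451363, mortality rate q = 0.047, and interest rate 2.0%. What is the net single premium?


NSP = benefit * q * v
v = 1/(1+i) = 0.980392
NSP = 451363 * 0.047 * 0.980392
= 20798.099


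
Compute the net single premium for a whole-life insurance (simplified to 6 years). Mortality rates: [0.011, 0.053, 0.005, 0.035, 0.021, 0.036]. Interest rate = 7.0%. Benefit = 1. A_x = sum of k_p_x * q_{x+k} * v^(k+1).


v = 0.934579
Year 0: k_p_x=1.0, q=0.011, term=0.01028
Year 1: k_p_x=0.989, q=0.053, term=0.045783
Year 2: k_p_x=0.936583, q=0.005, term=0.003823
Year 3: k_p_x=0.9319, q=0.035, term=0.024883
Year 4: k_p_x=0.899284, q=0.021, term=0.013465
Year 5: k_p_x=0.880399, q=0.036, term=0.021119
A_x = 0.1194


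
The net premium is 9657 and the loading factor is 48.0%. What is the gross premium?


Gross = net * (1 + loading)
= 9657 * (1 + 0.48)
= 9657 * 1.48
= 14292.36


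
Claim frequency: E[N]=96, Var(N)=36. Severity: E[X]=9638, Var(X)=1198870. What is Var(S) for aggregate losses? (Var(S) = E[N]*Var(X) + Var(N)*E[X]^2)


Var(S) = E[N]*Var(X) + Var(N)*E[X]^2
= 96*1198870 + 36*9638^2
= 115091520 + 3344077584
= 3.4592e+09


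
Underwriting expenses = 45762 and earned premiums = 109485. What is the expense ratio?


Expense ratio = expenses / premiums
= 45762 / 109485
= 0.418


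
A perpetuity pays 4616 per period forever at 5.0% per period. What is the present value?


PV = PMT / i
= 4616 / 0.05
= 92320.0


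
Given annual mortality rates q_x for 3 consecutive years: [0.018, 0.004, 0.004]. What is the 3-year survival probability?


p_k = 1 - q_k for each year
Survival = product of (1 - q_k)
= 0.982 * 0.996 * 0.996
= 0.9742


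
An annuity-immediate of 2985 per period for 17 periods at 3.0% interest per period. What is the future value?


FV = PMT * ((1+i)^n - 1) / i
= 2985 * ((1.03)^17 - 1) / 0.03
= 2985 * (1.652848 - 1) / 0.03
= 64958.3394


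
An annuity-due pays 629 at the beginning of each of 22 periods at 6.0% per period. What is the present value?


PV_due = PMT * (1-(1+i)^(-n))/i * (1+i)
PV_immediate = 7574.1549
PV_due = 7574.1549 * 1.06
= 8028.6042


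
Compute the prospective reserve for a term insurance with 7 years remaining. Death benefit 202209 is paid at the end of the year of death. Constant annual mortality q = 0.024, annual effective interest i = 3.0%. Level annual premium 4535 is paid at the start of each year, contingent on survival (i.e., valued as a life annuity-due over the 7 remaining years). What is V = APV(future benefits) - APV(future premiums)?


v = 1/(1+i) = 0.970874
APV(future benefits) per unit = sum_{k=0}^{6} k_p_x * q * v^(k+1) = 0.139581
APV(future benefits) = 202209 * 0.139581 = 28224.4946
Life annuity-due factor ä_{x:7} = sum_{k=0}^{6} k_p_x * v^k = 5.990343
APV(future premiums) = 4535 * 5.990343 = 27166.2046
V = 28224.4946 - 27166.2046
= 1058.29


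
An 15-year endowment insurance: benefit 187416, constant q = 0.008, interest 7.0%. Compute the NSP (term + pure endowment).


Term component = 13045.9664
Pure endowment = 15_p_x * v^15 * benefit = 0.886493 * 0.362446 * 187416 = 60217.8273
NSP = 73263.7937


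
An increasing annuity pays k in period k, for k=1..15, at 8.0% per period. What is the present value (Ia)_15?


(Ia)_n = sum_{k=1}^{n} k * v^k, v = 1/(1+i)
v = 0.925926
Sum computed term by term:
(Ia)_15 = 56.4451


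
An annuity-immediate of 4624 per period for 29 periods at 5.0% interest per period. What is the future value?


FV = PMT * ((1+i)^n - 1) / i
= 4624 * ((1.05)^29 - 1) / 0.05
= 4624 * (4.116136 - 1) / 0.05
= 288180.2199


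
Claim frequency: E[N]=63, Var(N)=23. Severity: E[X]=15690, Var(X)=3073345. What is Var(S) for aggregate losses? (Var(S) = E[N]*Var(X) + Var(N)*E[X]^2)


Var(S) = E[N]*Var(X) + Var(N)*E[X]^2
= 63*3073345 + 23*15690^2
= 193620735 + 5662050300
= 5.8557e+09


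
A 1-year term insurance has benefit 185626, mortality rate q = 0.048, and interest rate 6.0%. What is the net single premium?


NSP = benefit * q * v
v = 1/(1+i) = 0.943396
NSP = 185626 * 0.048 * 0.943396
= 8405.7057


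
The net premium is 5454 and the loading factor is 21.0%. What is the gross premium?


Gross = net * (1 + loading)
= 5454 * (1 + 0.21)
= 5454 * 1.21
= 6599.34


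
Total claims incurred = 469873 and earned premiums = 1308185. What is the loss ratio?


Loss ratio = claims / premiums
= 469873 / 1308185
= 0.3592


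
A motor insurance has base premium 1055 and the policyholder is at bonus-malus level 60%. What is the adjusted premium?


adjusted = base * BM_level / 100
= 1055 * 60 / 100
= 1055 * 0.6
= 633.0


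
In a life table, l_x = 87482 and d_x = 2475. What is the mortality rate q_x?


q_x = d_x / l_x
= 2475 / 87482
= 0.0283


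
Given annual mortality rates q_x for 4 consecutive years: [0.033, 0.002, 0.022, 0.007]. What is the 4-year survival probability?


p_k = 1 - q_k for each year
Survival = product of (1 - q_k)
= 0.967 * 0.998 * 0.978 * 0.993
= 0.9372


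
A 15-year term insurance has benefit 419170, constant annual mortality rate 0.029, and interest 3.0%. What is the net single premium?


NSP = benefit * sum_{k=0}^{n-1} k_p_x * q * v^(k+1)
With constant q=0.029, v=0.970874
Sum = 0.288628
NSP = 419170 * 0.288628
= 120984.2905


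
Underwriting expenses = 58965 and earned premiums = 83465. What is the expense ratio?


Expense ratio = expenses / premiums
= 58965 / 83465
= 0.7065


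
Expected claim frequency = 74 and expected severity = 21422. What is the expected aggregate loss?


E[S] = E[N] * E[X]
= 74 * 21422
= 1.5852e+06


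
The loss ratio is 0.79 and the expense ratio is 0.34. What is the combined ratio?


Combined ratio = loss ratio + expense ratio
= 0.79 + 0.34
= 1.13


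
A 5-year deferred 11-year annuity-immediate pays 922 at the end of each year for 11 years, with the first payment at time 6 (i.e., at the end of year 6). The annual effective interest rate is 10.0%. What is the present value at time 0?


PV at time 5 of the 11-year annuity-immediate:
a_n = 922 * (1-(1+0.1)^(-11))/0.1 = 5988.4462
Discount back 5 years to time 0:
PV = 5988.4462 * (1+0.1)^(-5)
= 5988.4462 * 0.620921
= 3718.354


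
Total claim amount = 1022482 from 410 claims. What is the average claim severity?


severity = total / number
= 1022482 / 410
= 2493.8585


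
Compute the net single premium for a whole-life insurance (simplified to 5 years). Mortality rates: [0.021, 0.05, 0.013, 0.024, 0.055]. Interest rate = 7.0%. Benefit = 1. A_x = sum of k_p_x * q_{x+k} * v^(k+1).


v = 0.934579
Year 0: k_p_x=1.0, q=0.021, term=0.019626
Year 1: k_p_x=0.979, q=0.05, term=0.042755
Year 2: k_p_x=0.93005, q=0.013, term=0.00987
Year 3: k_p_x=0.917959, q=0.024, term=0.016807
Year 4: k_p_x=0.895928, q=0.055, term=0.035133
A_x = 0.1242


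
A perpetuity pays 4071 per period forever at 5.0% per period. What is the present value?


PV = PMT / i
= 4071 / 0.05
= 81420.0


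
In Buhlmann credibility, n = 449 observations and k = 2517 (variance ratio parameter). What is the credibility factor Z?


Z = n / (n + k)
= 449 / (449 + 2517)
= 449 / 2966
= 0.1514


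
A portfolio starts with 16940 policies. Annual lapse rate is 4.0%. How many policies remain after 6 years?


remaining = initial * (1 - lapse)^years
= 16940 * (1 - 0.04)^6
= 16940 * 0.782758
= 13259.917


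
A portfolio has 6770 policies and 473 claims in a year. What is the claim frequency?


frequency = claims / policies
= 473 / 6770
= 0.0699


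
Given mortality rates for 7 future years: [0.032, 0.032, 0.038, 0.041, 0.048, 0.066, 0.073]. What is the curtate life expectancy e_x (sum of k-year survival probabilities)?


e_x = sum_{k=1}^{n} k_p_x
k_p_x values:
  1_p_x = 0.968
  2_p_x = 0.937024
  3_p_x = 0.901417
  4_p_x = 0.864459
  5_p_x = 0.822965
  6_p_x = 0.768649
  7_p_x = 0.712538
e_x = 5.9751


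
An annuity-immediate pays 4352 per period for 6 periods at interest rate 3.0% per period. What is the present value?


PV = PMT * (1 - (1+i)^(-n)) / i
= 4352 * (1 - (1+0.03)^(-6)) / 0.03
= 4352 * (1 - 0.837484) / 0.03
= 4352 * 5.417191
= 23575.6172


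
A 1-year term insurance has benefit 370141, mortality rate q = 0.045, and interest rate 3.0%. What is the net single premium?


NSP = benefit * q * v
v = 1/(1+i) = 0.970874
NSP = 370141 * 0.045 * 0.970874
= 16171.2087


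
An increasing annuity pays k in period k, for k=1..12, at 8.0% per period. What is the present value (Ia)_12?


(Ia)_n = sum_{k=1}^{n} k * v^k, v = 1/(1+i)
v = 0.925926
Sum computed term by term:
(Ia)_12 = 42.17


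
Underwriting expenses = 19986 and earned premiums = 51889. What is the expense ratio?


Expense ratio = expenses / premiums
= 19986 / 51889
= 0.3852


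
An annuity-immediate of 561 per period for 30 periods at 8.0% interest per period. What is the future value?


FV = PMT * ((1+i)^n - 1) / i
= 561 * ((1.08)^30 - 1) / 0.08
= 561 * (10.062657 - 1) / 0.08
= 63551.8814


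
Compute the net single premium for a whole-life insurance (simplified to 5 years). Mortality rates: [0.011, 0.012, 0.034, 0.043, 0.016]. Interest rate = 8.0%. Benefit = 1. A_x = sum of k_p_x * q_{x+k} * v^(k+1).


v = 0.925926
Year 0: k_p_x=1.0, q=0.011, term=0.010185
Year 1: k_p_x=0.989, q=0.012, term=0.010175
Year 2: k_p_x=0.977132, q=0.034, term=0.026373
Year 3: k_p_x=0.94391, q=0.043, term=0.029833
Year 4: k_p_x=0.903321, q=0.016, term=0.009837
A_x = 0.0864


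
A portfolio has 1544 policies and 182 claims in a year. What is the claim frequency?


frequency = claims / policies
= 182 / 1544
= 0.1179


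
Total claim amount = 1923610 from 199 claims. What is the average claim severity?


severity = total / number
= 1923610 / 199
= 9666.3819


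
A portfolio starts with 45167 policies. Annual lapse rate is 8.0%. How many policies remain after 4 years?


remaining = initial * (1 - lapse)^years
= 45167 * (1 - 0.08)^4
= 45167 * 0.716393
= 32357.3208


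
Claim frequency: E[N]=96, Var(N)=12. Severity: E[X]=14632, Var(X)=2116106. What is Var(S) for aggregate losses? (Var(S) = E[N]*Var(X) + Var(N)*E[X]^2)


Var(S) = E[N]*Var(X) + Var(N)*E[X]^2
= 96*2116106 + 12*14632^2
= 203146176 + 2569145088
= 2.7723e+09


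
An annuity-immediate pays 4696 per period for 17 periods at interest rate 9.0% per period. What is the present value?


PV = PMT * (1 - (1+i)^(-n)) / i
= 4696 * (1 - (1+0.09)^(-17)) / 0.09
= 4696 * (1 - 0.231073) / 0.09
= 4696 * 8.543631
= 40120.8929


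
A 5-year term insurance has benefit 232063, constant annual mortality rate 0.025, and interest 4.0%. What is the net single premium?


NSP = benefit * sum_{k=0}^{n-1} k_p_x * q * v^(k+1)
With constant q=0.025, v=0.961538
Sum = 0.106078
NSP = 232063 * 0.106078
= 24616.8473


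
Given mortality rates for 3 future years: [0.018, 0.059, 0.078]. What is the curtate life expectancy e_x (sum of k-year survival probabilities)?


e_x = sum_{k=1}^{n} k_p_x
k_p_x values:
  1_p_x = 0.982
  2_p_x = 0.924062
  3_p_x = 0.851985
e_x = 2.758


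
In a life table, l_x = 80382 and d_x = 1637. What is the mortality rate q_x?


q_x = d_x / l_x
= 1637 / 80382
= 0.0204


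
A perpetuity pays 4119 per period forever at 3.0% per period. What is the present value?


PV = PMT / i
= 4119 / 0.03
= 137300.0


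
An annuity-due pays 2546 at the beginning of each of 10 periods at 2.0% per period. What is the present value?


PV_due = PMT * (1-(1+i)^(-n))/i * (1+i)
PV_immediate = 22869.6614
PV_due = 22869.6614 * 1.02
= 23327.0547


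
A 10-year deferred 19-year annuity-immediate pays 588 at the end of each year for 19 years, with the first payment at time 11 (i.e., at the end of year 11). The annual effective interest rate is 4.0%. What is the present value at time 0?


PV at time 10 of the 19-year annuity-immediate:
a_n = 588 * (1-(1+0.04)^(-19))/0.04 = 7722.7564
Discount back 10 years to time 0:
PV = 7722.7564 * (1+0.04)^(-10)
= 7722.7564 * 0.675564
= 5217.2175


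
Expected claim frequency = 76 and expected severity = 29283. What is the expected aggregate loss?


E[S] = E[N] * E[X]
= 76 * 29283
= 2.2255e+06


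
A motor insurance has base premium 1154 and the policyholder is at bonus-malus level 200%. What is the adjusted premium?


adjusted = base * BM_level / 100
= 1154 * 200 / 100
= 1154 * 2.0
= 2308.0


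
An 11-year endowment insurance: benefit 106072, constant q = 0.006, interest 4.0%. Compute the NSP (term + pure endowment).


Term component = 5423.8965
Pure endowment = 11_p_x * v^11 * benefit = 0.935945 * 0.649581 * 106072 = 64488.7938
NSP = 69912.6902


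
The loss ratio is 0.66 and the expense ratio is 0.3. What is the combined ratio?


Combined ratio = loss ratio + expense ratio
= 0.66 + 0.3
= 0.96


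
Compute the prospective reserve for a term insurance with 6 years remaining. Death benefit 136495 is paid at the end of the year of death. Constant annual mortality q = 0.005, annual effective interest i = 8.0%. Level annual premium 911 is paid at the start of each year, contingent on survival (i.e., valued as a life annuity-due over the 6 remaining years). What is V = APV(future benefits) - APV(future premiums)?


v = 1/(1+i) = 0.925926
APV(future benefits) per unit = sum_{k=0}^{5} k_p_x * q * v^(k+1) = 0.022853
APV(future benefits) = 136495 * 0.022853 = 3119.318
Life annuity-due factor ä_{x:6} = sum_{k=0}^{5} k_p_x * v^k = 4.936244
APV(future premiums) = 911 * 4.936244 = 4496.9187
V = 3119.318 - 4496.9187
= -1377.6007


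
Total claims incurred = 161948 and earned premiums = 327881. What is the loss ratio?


Loss ratio = claims / premiums
= 161948 / 327881
= 0.4939


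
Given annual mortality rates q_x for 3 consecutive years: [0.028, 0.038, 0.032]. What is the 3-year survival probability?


p_k = 1 - q_k for each year
Survival = product of (1 - q_k)
= 0.972 * 0.962 * 0.968
= 0.9051


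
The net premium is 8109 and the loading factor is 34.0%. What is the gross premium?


Gross = net * (1 + loading)
= 8109 * (1 + 0.34)
= 8109 * 1.34
= 10866.06


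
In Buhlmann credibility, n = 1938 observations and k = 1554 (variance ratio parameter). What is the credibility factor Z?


Z = n / (n + k)
= 1938 / (1938 + 1554)
= 1938 / 3492
= 0.555


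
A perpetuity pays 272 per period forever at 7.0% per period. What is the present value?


PV = PMT / i
= 272 / 0.07
= 3885.7143


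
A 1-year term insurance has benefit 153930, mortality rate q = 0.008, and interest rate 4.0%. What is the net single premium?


NSP = benefit * q * v
v = 1/(1+i) = 0.961538
NSP = 153930 * 0.008 * 0.961538
= 1184.0769


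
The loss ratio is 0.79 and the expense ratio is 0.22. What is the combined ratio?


Combined ratio = loss ratio + expense ratio
= 0.79 + 0.22
= 1.01


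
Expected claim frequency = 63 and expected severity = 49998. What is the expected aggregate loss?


E[S] = E[N] * E[X]
= 63 * 49998
= 3.1499e+06


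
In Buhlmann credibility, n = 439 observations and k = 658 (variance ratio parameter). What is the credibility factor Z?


Z = n / (n + k)
= 439 / (439 + 658)
= 439 / 1097
= 0.4002


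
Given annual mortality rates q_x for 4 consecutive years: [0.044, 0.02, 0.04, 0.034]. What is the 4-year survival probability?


p_k = 1 - q_k for each year
Survival = product of (1 - q_k)
= 0.956 * 0.98 * 0.96 * 0.966
= 0.8688


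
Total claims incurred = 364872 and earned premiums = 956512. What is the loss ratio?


Loss ratio = claims / premiums
= 364872 / 956512
= 0.3815


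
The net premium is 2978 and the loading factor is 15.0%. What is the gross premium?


Gross = net * (1 + loading)
= 2978 * (1 + 0.15)
= 2978 * 1.15
= 3424.7


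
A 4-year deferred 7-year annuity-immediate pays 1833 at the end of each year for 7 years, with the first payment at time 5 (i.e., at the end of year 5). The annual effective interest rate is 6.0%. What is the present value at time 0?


PV at time 4 of the 7-year annuity-immediate:
a_n = 1833 * (1-(1+0.06)^(-7))/0.06 = 10232.5052
Discount back 4 years to time 0:
PV = 10232.5052 * (1+0.06)^(-4)
= 10232.5052 * 0.792094
= 8105.1025


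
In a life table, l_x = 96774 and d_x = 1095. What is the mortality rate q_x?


q_x = d_x / l_x
= 1095 / 96774
= 0.0113


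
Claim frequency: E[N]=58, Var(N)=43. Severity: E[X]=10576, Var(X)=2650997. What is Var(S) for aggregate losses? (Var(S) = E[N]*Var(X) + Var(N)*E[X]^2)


Var(S) = E[N]*Var(X) + Var(N)*E[X]^2
= 58*2650997 + 43*10576^2
= 153757826 + 4809626368
= 4.9634e+09


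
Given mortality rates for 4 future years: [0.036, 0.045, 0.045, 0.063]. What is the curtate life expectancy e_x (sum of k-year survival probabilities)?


e_x = sum_{k=1}^{n} k_p_x
k_p_x values:
  1_p_x = 0.964
  2_p_x = 0.92062
  3_p_x = 0.879192
  4_p_x = 0.823803
e_x = 3.5876


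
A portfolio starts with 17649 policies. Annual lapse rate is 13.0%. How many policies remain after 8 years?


remaining = initial * (1 - lapse)^years
= 17649 * (1 - 0.13)^8
= 17649 * 0.328212
= 5792.6078


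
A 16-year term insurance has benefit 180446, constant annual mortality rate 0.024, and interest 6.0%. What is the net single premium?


NSP = benefit * sum_{k=0}^{n-1} k_p_x * q * v^(k+1)
With constant q=0.024, v=0.943396
Sum = 0.209465
NSP = 180446 * 0.209465
= 37797.1399


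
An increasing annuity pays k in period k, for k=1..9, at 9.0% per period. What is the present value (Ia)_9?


(Ia)_n = sum_{k=1}^{n} k * v^k, v = 1/(1+i)
v = 0.917431
Sum computed term by term:
(Ia)_9 = 26.5663


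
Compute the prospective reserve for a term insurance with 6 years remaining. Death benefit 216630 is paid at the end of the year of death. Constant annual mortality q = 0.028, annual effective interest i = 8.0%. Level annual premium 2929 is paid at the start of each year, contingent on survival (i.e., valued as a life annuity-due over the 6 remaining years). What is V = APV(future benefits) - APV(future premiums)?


v = 1/(1+i) = 0.925926
APV(future benefits) per unit = sum_{k=0}^{5} k_p_x * q * v^(k+1) = 0.121478
APV(future benefits) = 216630 * 0.121478 = 26315.8353
Life annuity-due factor ä_{x:6} = sum_{k=0}^{5} k_p_x * v^k = 4.68559
APV(future premiums) = 2929 * 4.68559 = 13724.0931
V = 26315.8353 - 13724.0931
= 12591.7422


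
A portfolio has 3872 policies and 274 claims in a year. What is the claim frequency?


frequency = claims / policies
= 274 / 3872
= 0.0708


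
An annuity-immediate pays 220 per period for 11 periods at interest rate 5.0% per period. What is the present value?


PV = PMT * (1 - (1+i)^(-n)) / i
= 220 * (1 - (1+0.05)^(-11)) / 0.05
= 220 * (1 - 0.584679) / 0.05
= 220 * 8.306414
= 1827.4111


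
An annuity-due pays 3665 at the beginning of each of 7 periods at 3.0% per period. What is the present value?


PV_due = PMT * (1-(1+i)^(-n))/i * (1+i)
PV_immediate = 22833.987
PV_due = 22833.987 * 1.03
= 23519.0066


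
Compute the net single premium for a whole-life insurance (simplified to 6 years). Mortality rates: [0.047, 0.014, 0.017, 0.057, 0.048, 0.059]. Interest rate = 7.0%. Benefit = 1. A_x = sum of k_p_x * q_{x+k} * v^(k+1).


v = 0.934579
Year 0: k_p_x=1.0, q=0.047, term=0.043925
Year 1: k_p_x=0.953, q=0.014, term=0.011653
Year 2: k_p_x=0.939658, q=0.017, term=0.01304
Year 3: k_p_x=0.923684, q=0.057, term=0.040166
Year 4: k_p_x=0.871034, q=0.048, term=0.02981
Year 5: k_p_x=0.829224, q=0.059, term=0.0326
A_x = 0.1712


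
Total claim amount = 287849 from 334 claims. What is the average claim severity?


severity = total / number
= 287849 / 334
= 861.8234


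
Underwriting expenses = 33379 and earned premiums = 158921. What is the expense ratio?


Expense ratio = expenses / premiums
= 33379 / 158921
= 0.21


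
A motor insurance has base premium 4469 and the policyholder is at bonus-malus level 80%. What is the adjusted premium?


adjusted = base * BM_level / 100
= 4469 * 80 / 100
= 4469 * 0.8
= 3575.2


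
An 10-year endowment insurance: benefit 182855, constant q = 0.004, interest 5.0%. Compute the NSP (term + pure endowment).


Term component = 5556.1635
Pure endowment = 10_p_x * v^10 * benefit = 0.960712 * 0.613913 * 182855 = 107846.7926
NSP = 113402.9562


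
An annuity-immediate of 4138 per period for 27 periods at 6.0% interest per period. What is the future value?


FV = PMT * ((1+i)^n - 1) / i
= 4138 * ((1.06)^27 - 1) / 0.06
= 4138 * (4.822346 - 1) / 0.06
= 263614.4584


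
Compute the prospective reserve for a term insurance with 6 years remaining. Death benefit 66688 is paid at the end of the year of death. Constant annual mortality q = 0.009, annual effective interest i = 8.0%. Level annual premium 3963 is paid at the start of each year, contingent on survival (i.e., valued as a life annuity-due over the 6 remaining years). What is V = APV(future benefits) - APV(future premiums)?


v = 1/(1+i) = 0.925926
APV(future benefits) per unit = sum_{k=0}^{5} k_p_x * q * v^(k+1) = 0.040763
APV(future benefits) = 66688 * 0.040763 = 2718.4179
Life annuity-due factor ä_{x:6} = sum_{k=0}^{5} k_p_x * v^k = 4.891587
APV(future premiums) = 3963 * 4.891587 = 19385.3593
V = 2718.4179 - 19385.3593
= -16666.9413


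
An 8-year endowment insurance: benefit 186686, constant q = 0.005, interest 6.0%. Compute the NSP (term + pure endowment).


Term component = 5704.6833
Pure endowment = 8_p_x * v^8 * benefit = 0.960693 * 0.627412 * 186686 = 112525.1173
NSP = 118229.8006


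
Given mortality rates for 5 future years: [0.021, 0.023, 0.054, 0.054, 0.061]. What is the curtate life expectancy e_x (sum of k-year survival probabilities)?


e_x = sum_{k=1}^{n} k_p_x
k_p_x values:
  1_p_x = 0.979
  2_p_x = 0.956483
  3_p_x = 0.904833
  4_p_x = 0.855972
  5_p_x = 0.803758
e_x = 4.5


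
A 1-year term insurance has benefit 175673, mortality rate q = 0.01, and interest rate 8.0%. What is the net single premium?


NSP = benefit * q * v
v = 1/(1+i) = 0.925926
NSP = 175673 * 0.01 * 0.925926
= 1626.6019


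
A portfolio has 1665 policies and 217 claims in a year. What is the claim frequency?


frequency = claims / policies
= 217 / 1665
= 0.1303


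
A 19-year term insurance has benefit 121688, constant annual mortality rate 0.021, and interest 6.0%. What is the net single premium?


NSP = benefit * sum_{k=0}^{n-1} k_p_x * q * v^(k+1)
With constant q=0.021, v=0.943396
Sum = 0.202007
NSP = 121688 * 0.202007
= 24581.8061


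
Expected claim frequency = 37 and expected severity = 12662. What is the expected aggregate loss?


E[S] = E[N] * E[X]
= 37 * 12662
= 468494


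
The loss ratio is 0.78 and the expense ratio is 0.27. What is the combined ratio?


Combined ratio = loss ratio + expense ratio
= 0.78 + 0.27
= 1.05


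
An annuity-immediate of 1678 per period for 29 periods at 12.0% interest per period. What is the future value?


FV = PMT * ((1+i)^n - 1) / i
= 1678 * ((1.12)^29 - 1) / 0.12
= 1678 * (26.74993 - 1) / 0.12
= 360069.861


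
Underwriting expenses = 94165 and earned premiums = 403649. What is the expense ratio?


Expense ratio = expenses / premiums
= 94165 / 403649
= 0.2333


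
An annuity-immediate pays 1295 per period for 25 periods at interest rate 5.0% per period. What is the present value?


PV = PMT * (1 - (1+i)^(-n)) / i
= 1295 * (1 - (1+0.05)^(-25)) / 0.05
= 1295 * (1 - 0.295303) / 0.05
= 1295 * 14.093945
= 18251.6582


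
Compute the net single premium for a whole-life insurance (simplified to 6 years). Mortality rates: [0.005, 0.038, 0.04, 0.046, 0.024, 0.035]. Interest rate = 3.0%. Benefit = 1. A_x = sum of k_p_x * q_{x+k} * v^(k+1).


v = 0.970874
Year 0: k_p_x=1.0, q=0.005, term=0.004854
Year 1: k_p_x=0.995, q=0.038, term=0.03564
Year 2: k_p_x=0.95719, q=0.04, term=0.035039
Year 3: k_p_x=0.918902, q=0.046, term=0.037556
Year 4: k_p_x=0.876633, q=0.024, term=0.018149
Year 5: k_p_x=0.855594, q=0.035, term=0.025079
A_x = 0.1563


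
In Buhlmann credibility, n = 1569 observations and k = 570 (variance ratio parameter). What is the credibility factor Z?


Z = n / (n + k)
= 1569 / (1569 + 570)
= 1569 / 2139
= 0.7335


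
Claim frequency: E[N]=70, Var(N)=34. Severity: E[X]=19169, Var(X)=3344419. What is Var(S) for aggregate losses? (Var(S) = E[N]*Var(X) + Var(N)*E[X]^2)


Var(S) = E[N]*Var(X) + Var(N)*E[X]^2
= 70*3344419 + 34*19169^2
= 234109330 + 12493319074
= 1.2727e+10


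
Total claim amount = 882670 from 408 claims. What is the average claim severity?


severity = total / number
= 882670 / 408
= 2163.4069


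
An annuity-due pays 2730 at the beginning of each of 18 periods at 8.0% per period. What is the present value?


PV_due = PMT * (1-(1+i)^(-n))/i * (1+i)
PV_immediate = 25585.2519
PV_due = 25585.2519 * 1.08
= 27632.072


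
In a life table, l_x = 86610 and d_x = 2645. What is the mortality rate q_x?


q_x = d_x / l_x
= 2645 / 86610
= 0.0305


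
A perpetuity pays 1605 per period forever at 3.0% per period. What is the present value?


PV = PMT / i
= 1605 / 0.03
= 53500.0


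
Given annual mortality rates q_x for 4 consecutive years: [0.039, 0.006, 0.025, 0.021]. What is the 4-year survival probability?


p_k = 1 - q_k for each year
Survival = product of (1 - q_k)
= 0.961 * 0.994 * 0.975 * 0.979
= 0.9118


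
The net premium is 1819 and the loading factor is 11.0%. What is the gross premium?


Gross = net * (1 + loading)
= 1819 * (1 + 0.11)
= 1819 * 1.11
= 2019.09


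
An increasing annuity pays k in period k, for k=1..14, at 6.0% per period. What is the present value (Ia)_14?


(Ia)_n = sum_{k=1}^{n} k * v^k, v = 1/(1+i)
v = 0.943396
Sum computed term by term:
(Ia)_14 = 61.0078


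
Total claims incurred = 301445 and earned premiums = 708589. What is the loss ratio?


Loss ratio = claims / premiums
= 301445 / 708589
= 0.4254


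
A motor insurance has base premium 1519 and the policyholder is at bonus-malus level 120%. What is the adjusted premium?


adjusted = base * BM_level / 100
= 1519 * 120 / 100
= 1519 * 1.2
= 1822.8


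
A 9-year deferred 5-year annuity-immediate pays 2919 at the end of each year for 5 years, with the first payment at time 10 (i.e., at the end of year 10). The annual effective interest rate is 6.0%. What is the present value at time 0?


PV at time 9 of the 5-year annuity-immediate:
a_n = 2919 * (1-(1+0.06)^(-5))/0.06 = 12295.8899
Discount back 9 years to time 0:
PV = 12295.8899 * (1+0.06)^(-9)
= 12295.8899 * 0.591898
= 7277.9183


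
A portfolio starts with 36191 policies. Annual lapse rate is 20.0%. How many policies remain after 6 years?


remaining = initial * (1 - lapse)^years
= 36191 * (1 - 0.2)^6
= 36191 * 0.262144
= 9487.2535


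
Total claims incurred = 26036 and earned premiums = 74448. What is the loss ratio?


Loss ratio = claims / premiums
= 26036 / 74448
= 0.3497


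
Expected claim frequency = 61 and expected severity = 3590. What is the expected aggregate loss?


E[S] = E[N] * E[X]
= 61 * 3590
= 218990


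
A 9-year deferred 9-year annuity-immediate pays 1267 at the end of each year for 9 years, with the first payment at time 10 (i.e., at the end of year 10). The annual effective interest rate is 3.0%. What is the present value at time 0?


PV at time 9 of the 9-year annuity-immediate:
a_n = 1267 * (1-(1+0.03)^(-9))/0.03 = 9865.0
Discount back 9 years to time 0:
PV = 9865.0 * (1+0.03)^(-9)
= 9865.0 * 0.766417
= 7560.7011


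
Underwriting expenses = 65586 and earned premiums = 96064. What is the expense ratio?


Expense ratio = expenses / premiums
= 65586 / 96064
= 0.6827


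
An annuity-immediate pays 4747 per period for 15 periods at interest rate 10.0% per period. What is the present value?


PV = PMT * (1 - (1+i)^(-n)) / i
= 4747 * (1 - (1+0.1)^(-15)) / 0.1
= 4747 * (1 - 0.239392) / 0.1
= 4747 * 7.60608
= 36106.0594


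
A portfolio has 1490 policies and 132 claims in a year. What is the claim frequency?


frequency = claims / policies
= 132 / 1490
= 0.0886


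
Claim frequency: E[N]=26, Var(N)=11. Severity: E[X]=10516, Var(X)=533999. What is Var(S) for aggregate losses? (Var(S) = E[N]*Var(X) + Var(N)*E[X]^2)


Var(S) = E[N]*Var(X) + Var(N)*E[X]^2
= 26*533999 + 11*10516^2
= 13883974 + 1216448816
= 1.2303e+09


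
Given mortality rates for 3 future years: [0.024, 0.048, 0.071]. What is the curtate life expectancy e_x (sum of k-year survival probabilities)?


e_x = sum_{k=1}^{n} k_p_x
k_p_x values:
  1_p_x = 0.976
  2_p_x = 0.929152
  3_p_x = 0.863182
e_x = 2.7683


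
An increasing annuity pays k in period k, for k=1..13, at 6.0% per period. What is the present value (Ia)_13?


(Ia)_n = sum_{k=1}^{n} k * v^k, v = 1/(1+i)
v = 0.943396
Sum computed term by term:
(Ia)_13 = 54.8156


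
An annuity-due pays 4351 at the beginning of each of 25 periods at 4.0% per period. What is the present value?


PV_due = PMT * (1-(1+i)^(-n))/i * (1+i)
PV_immediate = 67971.6698
PV_due = 67971.6698 * 1.04
= 70690.5366


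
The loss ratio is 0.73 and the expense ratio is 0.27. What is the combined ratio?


Combined ratio = loss ratio + expense ratio
= 0.73 + 0.27
= 1.0


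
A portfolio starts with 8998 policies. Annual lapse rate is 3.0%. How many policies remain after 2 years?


remaining = initial * (1 - lapse)^years
= 8998 * (1 - 0.03)^2
= 8998 * 0.9409
= 8466.2182


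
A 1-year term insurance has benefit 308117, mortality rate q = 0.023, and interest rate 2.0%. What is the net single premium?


NSP = benefit * q * v
v = 1/(1+i) = 0.980392
NSP = 308117 * 0.023 * 0.980392
= 6947.7363


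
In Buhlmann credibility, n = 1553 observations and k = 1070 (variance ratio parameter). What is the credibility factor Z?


Z = n / (n + k)
= 1553 / (1553 + 1070)
= 1553 / 2623
= 0.5921


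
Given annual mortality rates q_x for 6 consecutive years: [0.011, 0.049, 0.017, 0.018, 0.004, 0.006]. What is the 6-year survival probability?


p_k = 1 - q_k for each year
Survival = product of (1 - q_k)
= 0.989 * 0.951 * 0.983 * 0.982 * 0.996 * 0.994
= 0.8989


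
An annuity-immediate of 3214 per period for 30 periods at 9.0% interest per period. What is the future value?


FV = PMT * ((1+i)^n - 1) / i
= 3214 * ((1.09)^30 - 1) / 0.09
= 3214 * (13.267678 - 1) / 0.09
= 438092.4289


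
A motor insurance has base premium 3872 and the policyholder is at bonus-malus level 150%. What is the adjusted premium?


adjusted = base * BM_level / 100
= 3872 * 150 / 100
= 3872 * 1.5
= 5808.0


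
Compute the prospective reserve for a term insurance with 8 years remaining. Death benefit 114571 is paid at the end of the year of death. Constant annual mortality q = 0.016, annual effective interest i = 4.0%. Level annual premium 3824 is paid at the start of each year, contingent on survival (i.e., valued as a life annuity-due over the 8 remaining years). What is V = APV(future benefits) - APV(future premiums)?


v = 1/(1+i) = 0.961538
APV(future benefits) per unit = sum_{k=0}^{7} k_p_x * q * v^(k+1) = 0.102219
APV(future benefits) = 114571 * 0.102219 = 11711.2789
Life annuity-due factor ä_{x:8} = sum_{k=0}^{7} k_p_x * v^k = 6.644204
APV(future premiums) = 3824 * 6.644204 = 25407.4373
V = 11711.2789 - 25407.4373
= -13696.1583


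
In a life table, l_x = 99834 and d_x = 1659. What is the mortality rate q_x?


q_x = d_x / l_x
= 1659 / 99834
= 0.0166


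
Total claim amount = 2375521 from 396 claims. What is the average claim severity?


severity = total / number
= 2375521 / 396
= 5998.7904


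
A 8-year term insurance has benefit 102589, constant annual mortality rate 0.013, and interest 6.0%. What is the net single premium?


NSP = benefit * sum_{k=0}^{n-1} k_p_x * q * v^(k+1)
With constant q=0.013, v=0.943396
Sum = 0.077456
NSP = 102589 * 0.077456
= 7946.1394


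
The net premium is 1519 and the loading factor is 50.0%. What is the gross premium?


Gross = net * (1 + loading)
= 1519 * (1 + 0.5)
= 1519 * 1.5
= 2278.5


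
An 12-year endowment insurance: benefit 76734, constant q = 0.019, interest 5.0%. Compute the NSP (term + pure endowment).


Term component = 11783.1557
Pure endowment = 12_p_x * v^12 * benefit = 0.79438 * 0.556837 * 76734 = 33942.5399
NSP = 45725.6956


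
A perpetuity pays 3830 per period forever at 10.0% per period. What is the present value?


PV = PMT / i
= 3830 / 0.1
= 38300.0
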